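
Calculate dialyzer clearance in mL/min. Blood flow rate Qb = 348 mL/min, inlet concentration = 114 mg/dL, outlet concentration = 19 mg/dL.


K = Qb * (Cb_in - Cb_out) / Cb_in
K = 348 * (114 - 19) / 114
K = 290 mL/min


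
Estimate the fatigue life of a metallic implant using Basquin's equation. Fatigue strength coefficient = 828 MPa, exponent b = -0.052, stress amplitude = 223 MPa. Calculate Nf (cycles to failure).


sigma_a = sigma_f' * (2Nf)^b
2Nf = (sigma_a/sigma_f')^(1/b)
2Nf = (223/828)^(1/-0.052)
2Nf = 9.0418877e+10
Nf = 4.5209e+10


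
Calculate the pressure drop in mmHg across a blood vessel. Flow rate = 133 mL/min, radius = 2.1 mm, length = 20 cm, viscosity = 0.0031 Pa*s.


dP = 8*mu*L*Q / (pi*r^4)
Q = 133 mL/min = 2.21667e-06 m^3/s
dP = 179.952 Pa = 179.952 / 133.322 mmHg = 1.35 mmHg


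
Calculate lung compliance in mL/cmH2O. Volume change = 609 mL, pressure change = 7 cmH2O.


C = dV / dP
C = 609 / 7
C = 87 mL/cmH2O


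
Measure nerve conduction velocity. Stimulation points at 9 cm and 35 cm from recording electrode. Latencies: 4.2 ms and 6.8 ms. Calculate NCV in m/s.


Distance = (35 - 9) / 100 = 0.26 m
dt = (6.8 - 4.2) / 1000 = 0.0026 s
NCV = dist / dt = 100 m/s


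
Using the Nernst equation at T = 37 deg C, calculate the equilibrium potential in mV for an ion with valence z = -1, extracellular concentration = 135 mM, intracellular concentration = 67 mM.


E = (RT/(zF)) * ln(C_out/C_in)
T = 37 + 273.15 = 310.15 K
E = (8.314 * 310.15 / (-1 * 96485)) * ln(135/67)
E = -18.72 mV


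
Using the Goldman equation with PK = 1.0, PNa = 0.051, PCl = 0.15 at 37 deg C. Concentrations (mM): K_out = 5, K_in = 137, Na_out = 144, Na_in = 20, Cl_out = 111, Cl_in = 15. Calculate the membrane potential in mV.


Vm = (RT/F)*ln((PK*Ko + PNa*Nao + PCl*Cli)/(PK*Ki + PNa*Nai + PCl*Clo))
Numer = 14.594, Denom = 154.67
Vm = -63.09 mV


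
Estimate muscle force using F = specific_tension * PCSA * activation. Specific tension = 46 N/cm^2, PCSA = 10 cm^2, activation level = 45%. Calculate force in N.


F = sigma * PCSA * activation
F = 46 * 10 * 0.45
F = 207 N


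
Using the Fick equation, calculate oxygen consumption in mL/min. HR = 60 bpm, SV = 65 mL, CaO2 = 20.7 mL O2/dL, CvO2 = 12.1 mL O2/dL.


CO = HR*SV = 60*65/1000 = 3.9 L/min
a-v O2 diff = 20.7 - 12.1 = 8.6 mL/dL
VO2 = CO * (CaO2-CvO2) * 10 dL/L
VO2 = 3.9 * 8.6 * 10
VO2 = 335.4 mL/min


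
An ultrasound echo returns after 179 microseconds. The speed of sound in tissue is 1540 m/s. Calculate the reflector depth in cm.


depth = c * t / 2
t = 179 us = 1.7900e-04 s
depth = 1540 * 1.7900e-04 / 2
depth = 0.13783 m = 13.783 cm


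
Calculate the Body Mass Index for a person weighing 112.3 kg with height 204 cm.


BMI = weight / height^2
height = 204 cm = 2.04 m
BMI = 112.3 / 2.04^2
BMI = 26.98 kg/m^2


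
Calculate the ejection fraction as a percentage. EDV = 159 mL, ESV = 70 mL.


SV = EDV - ESV = 159 - 70 = 89 mL
EF = SV/EDV * 100 = 89/159 * 100
EF = 55.97%


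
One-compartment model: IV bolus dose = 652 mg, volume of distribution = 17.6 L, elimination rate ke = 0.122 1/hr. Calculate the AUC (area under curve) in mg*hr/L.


C0 = Dose/Vd = 652/17.6 = 37.0455 mg/L
AUC = C0/ke = 37.0455/0.122
AUC = 303.7 mg*hr/L


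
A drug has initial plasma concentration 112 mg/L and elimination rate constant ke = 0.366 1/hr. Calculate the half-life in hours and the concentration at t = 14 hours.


t_half = ln(2) / ke = 0.693147 / 0.366 = 1.894 hr
C(t) = C0 * exp(-ke*t) = 112 * exp(-0.366*14)
C(14) = 0.6666 mg/L


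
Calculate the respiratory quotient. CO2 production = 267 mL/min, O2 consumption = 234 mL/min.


RQ = VCO2 / VO2
RQ = 267 / 234
RQ = 1.141


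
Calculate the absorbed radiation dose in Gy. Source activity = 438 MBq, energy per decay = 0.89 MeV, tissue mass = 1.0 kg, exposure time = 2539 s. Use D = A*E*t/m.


A = 438 MBq = 4.3800e+08 Bq
E = 0.89 MeV = 1.42578e-13 J
D = A*E*t/m = 4.3800e+08*1.42578e-13*2539/1.0
D = 0.1586 Gy


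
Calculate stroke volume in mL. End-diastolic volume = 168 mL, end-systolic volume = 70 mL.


SV = EDV - ESV
SV = 168 - 70
SV = 98 mL


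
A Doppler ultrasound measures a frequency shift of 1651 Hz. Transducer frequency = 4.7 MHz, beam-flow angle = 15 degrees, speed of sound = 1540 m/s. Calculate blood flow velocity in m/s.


v = fd * c / (2 * f0 * cos(theta))
v = 1651 * 1540 / (2 * 4.7000e+06 * cos(15))
v = 0.28 m/s


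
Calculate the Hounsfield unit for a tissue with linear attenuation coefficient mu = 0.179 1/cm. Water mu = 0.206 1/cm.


HU = ((mu_tissue - mu_water) / mu_water) * 1000
HU = ((0.179 - 0.206) / 0.206) * 1000
HU = -131.1


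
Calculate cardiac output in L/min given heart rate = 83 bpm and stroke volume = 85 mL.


CO = HR * SV
CO = 83 * 85 / 1000
CO = 7.055 L/min


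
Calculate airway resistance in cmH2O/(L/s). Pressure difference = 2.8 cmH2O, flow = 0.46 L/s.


R = dP / flow
R = 2.8 / 0.46
R = 6.087 cmH2O/(L/s)


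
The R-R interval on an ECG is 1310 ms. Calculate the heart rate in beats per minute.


HR = 60 / RR_interval(s)
RR = 1310 ms = 1.31 s
HR = 60 / 1.31 = 45.8 bpm


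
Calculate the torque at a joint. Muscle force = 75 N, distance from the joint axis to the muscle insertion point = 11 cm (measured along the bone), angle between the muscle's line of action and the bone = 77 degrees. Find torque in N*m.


Torque = F * d * sin(theta)   (moment arm = d*sin(theta))
d = 11 cm = 0.11 m
Torque = 75 * 0.11 * sin(77)
Torque = 8.039 N*m


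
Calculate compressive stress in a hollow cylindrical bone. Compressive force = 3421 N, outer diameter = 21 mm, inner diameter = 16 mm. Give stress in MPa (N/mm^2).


A = pi*(r_o^2 - r_i^2)
r_o = 10.5 mm, r_i = 8 mm
A = 145.299 mm^2
sigma = F/A = 3421 / 145.299
sigma = 23.54 MPa


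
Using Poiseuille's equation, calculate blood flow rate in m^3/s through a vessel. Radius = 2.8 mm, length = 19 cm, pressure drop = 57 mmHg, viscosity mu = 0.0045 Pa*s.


Q = pi*r^4*dP / (8*mu*L)
r = 0.0028 m, L = 0.19 m
dP = 57 mmHg = 7599.354 Pa
Q = 2.1454e-04 m^3/s


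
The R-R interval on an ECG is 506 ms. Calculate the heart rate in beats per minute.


HR = 60 / RR_interval(s)
RR = 506 ms = 0.506 s
HR = 60 / 0.506 = 118.6 bpm


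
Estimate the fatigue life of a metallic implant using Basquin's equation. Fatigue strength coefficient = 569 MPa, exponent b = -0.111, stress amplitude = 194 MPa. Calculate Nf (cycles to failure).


sigma_a = sigma_f' * (2Nf)^b
2Nf = (sigma_a/sigma_f')^(1/b)
2Nf = (194/569)^(1/-0.111)
2Nf = 16218.281
Nf = 8109


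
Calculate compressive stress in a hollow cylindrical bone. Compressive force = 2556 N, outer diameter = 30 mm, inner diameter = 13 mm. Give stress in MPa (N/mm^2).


A = pi*(r_o^2 - r_i^2)
r_o = 15 mm, r_i = 6.5 mm
A = 574.126 mm^2
sigma = F/A = 2556 / 574.126
sigma = 4.452 MPa


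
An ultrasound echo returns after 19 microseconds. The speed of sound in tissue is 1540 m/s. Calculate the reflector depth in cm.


depth = c * t / 2
t = 19 us = 1.9000e-05 s
depth = 1540 * 1.9000e-05 / 2
depth = 0.01463 m = 1.463 cm


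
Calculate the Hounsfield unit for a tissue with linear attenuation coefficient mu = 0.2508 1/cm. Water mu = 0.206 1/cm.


HU = ((mu_tissue - mu_water) / mu_water) * 1000
HU = ((0.2508 - 0.206) / 0.206) * 1000
HU = 217.5


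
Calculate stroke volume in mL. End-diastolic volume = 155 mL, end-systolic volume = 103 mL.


SV = EDV - ESV
SV = 155 - 103
SV = 52 mL


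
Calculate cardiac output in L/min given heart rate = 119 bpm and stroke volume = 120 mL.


CO = HR * SV
CO = 119 * 120 / 1000
CO = 14.28 L/min


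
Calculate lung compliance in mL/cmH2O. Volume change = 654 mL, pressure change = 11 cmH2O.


C = dV / dP
C = 654 / 11
C = 59.45 mL/cmH2O


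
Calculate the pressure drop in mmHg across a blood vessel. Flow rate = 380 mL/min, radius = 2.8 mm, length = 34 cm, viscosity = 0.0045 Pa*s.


dP = 8*mu*L*Q / (pi*r^4)
Q = 380 mL/min = 6.33333e-06 m^3/s
dP = 401.45 Pa = 401.45 / 133.322 mmHg = 3.011 mmHg


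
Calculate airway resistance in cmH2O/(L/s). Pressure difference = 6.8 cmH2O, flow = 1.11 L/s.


R = dP / flow
R = 6.8 / 1.11
R = 6.126 cmH2O/(L/s)


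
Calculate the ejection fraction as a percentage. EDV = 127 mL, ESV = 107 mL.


SV = EDV - ESV = 127 - 107 = 20 mL
EF = SV/EDV * 100 = 20/127 * 100
EF = 15.75%


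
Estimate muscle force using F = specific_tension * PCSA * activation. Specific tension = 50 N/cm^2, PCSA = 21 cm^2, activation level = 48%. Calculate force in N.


F = sigma * PCSA * activation
F = 50 * 21 * 0.48
F = 504 N


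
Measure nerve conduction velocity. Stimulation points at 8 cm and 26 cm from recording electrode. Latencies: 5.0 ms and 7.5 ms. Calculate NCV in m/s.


Distance = (26 - 8) / 100 = 0.18 m
dt = (7.5 - 5.0) / 1000 = 0.0025 s
NCV = dist / dt = 72 m/s


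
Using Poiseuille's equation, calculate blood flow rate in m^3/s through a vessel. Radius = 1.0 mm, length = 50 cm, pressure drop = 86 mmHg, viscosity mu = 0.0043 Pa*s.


Q = pi*r^4*dP / (8*mu*L)
r = 0.001 m, L = 0.5 m
dP = 86 mmHg = 11465.692 Pa
Q = 2.0942e-06 m^3/s


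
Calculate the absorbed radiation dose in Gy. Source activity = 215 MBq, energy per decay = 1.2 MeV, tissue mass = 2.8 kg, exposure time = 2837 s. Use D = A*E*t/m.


A = 215 MBq = 2.1500e+08 Bq
E = 1.2 MeV = 1.9224e-13 J
D = A*E*t/m = 2.1500e+08*1.9224e-13*2837/2.8
D = 0.04188 Gy


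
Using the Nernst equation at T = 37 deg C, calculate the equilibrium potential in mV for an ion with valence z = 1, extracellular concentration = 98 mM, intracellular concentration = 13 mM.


E = (RT/(zF)) * ln(C_out/C_in)
T = 37 + 273.15 = 310.15 K
E = (8.314 * 310.15 / (1 * 96485)) * ln(98/13)
E = 53.99 mV


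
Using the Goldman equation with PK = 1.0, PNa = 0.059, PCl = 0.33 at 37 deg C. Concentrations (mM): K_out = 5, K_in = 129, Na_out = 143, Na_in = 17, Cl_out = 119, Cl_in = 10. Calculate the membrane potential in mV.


Vm = (RT/F)*ln((PK*Ko + PNa*Nao + PCl*Cli)/(PK*Ki + PNa*Nai + PCl*Clo))
Numer = 16.737, Denom = 169.273
Vm = -61.84 mV


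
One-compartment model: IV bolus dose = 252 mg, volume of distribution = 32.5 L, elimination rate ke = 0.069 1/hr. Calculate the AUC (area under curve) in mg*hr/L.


C0 = Dose/Vd = 252/32.5 = 7.75385 mg/L
AUC = C0/ke = 7.75385/0.069
AUC = 112.4 mg*hr/L


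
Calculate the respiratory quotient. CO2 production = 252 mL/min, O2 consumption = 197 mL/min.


RQ = VCO2 / VO2
RQ = 252 / 197
RQ = 1.279


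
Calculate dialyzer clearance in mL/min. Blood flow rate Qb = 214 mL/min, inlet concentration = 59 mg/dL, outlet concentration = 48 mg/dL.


K = Qb * (Cb_in - Cb_out) / Cb_in
K = 214 * (59 - 48) / 59
K = 39.9 mL/min


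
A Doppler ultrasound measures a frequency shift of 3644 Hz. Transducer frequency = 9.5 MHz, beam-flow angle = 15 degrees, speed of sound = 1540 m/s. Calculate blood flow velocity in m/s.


v = fd * c / (2 * f0 * cos(theta))
v = 3644 * 1540 / (2 * 9.5000e+06 * cos(15))
v = 0.3058 m/s


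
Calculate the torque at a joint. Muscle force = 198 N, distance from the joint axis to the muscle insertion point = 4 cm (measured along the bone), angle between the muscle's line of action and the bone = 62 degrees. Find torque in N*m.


Torque = F * d * sin(theta)   (moment arm = d*sin(theta))
d = 4 cm = 0.04 m
Torque = 198 * 0.04 * sin(62)
Torque = 6.993 N*m


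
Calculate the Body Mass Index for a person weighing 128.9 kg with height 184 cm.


BMI = weight / height^2
height = 184 cm = 1.84 m
BMI = 128.9 / 1.84^2
BMI = 38.07 kg/m^2


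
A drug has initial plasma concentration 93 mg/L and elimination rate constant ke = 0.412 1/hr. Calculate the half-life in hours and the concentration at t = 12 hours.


t_half = ln(2) / ke = 0.693147 / 0.412 = 1.682 hr
C(t) = C0 * exp(-ke*t) = 93 * exp(-0.412*12)
C(12) = 0.6627 mg/L


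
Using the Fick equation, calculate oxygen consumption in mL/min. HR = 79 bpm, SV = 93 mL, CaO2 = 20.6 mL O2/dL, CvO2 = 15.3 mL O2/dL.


CO = HR*SV = 79*93/1000 = 7.347 L/min
a-v O2 diff = 20.6 - 15.3 = 5.3 mL/dL
VO2 = CO * (CaO2-CvO2) * 10 dL/L
VO2 = 7.347 * 5.3 * 10
VO2 = 389.4 mL/min


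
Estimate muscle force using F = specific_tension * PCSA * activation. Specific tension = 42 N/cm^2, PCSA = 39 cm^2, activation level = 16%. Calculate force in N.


F = sigma * PCSA * activation
F = 42 * 39 * 0.16
F = 262.1 N


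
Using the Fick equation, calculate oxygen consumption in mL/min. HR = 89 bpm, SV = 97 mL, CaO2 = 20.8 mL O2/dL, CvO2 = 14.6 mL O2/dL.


CO = HR*SV = 89*97/1000 = 8.633 L/min
a-v O2 diff = 20.8 - 14.6 = 6.2 mL/dL
VO2 = CO * (CaO2-CvO2) * 10 dL/L
VO2 = 8.633 * 6.2 * 10
VO2 = 535.2 mL/min


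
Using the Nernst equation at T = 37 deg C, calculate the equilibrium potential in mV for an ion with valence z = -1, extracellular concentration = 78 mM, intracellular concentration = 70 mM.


E = (RT/(zF)) * ln(C_out/C_in)
T = 37 + 273.15 = 310.15 K
E = (8.314 * 310.15 / (-1 * 96485)) * ln(78/70)
E = -2.892 mV


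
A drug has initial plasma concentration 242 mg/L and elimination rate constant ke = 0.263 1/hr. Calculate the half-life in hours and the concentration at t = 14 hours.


t_half = ln(2) / ke = 0.693147 / 0.263 = 2.636 hr
C(t) = C0 * exp(-ke*t) = 242 * exp(-0.263*14)
C(14) = 6.092 mg/L


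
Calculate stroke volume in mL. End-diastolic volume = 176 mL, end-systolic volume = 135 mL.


SV = EDV - ESV
SV = 176 - 135
SV = 41 mL


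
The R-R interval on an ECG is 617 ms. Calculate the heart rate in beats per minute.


HR = 60 / RR_interval(s)
RR = 617 ms = 0.617 s
HR = 60 / 0.617 = 97.24 bpm


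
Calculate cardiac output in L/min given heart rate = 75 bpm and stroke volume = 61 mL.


CO = HR * SV
CO = 75 * 61 / 1000
CO = 4.575 L/min


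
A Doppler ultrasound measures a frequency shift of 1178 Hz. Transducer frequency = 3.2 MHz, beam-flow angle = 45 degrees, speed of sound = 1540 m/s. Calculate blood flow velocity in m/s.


v = fd * c / (2 * f0 * cos(theta))
v = 1178 * 1540 / (2 * 3.2000e+06 * cos(45))
v = 0.4009 m/s


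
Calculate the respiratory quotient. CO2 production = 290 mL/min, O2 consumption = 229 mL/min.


RQ = VCO2 / VO2
RQ = 290 / 229
RQ = 1.266


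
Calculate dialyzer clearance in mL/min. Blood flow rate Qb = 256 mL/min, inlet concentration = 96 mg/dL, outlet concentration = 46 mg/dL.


K = Qb * (Cb_in - Cb_out) / Cb_in
K = 256 * (96 - 46) / 96
K = 133.3 mL/min


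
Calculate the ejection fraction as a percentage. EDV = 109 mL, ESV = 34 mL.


SV = EDV - ESV = 109 - 34 = 75 mL
EF = SV/EDV * 100 = 75/109 * 100
EF = 68.81%


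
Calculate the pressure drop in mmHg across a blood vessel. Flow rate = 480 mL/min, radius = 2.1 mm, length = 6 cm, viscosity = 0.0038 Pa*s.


dP = 8*mu*L*Q / (pi*r^4)
Q = 480 mL/min = 8e-06 m^3/s
dP = 238.829 Pa = 238.829 / 133.322 mmHg = 1.791 mmHg


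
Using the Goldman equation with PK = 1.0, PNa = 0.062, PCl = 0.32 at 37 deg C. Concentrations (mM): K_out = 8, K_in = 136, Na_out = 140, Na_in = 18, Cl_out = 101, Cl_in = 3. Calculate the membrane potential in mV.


Vm = (RT/F)*ln((PK*Ko + PNa*Nao + PCl*Cli)/(PK*Ki + PNa*Nai + PCl*Clo))
Numer = 17.64, Denom = 169.436
Vm = -60.46 mV


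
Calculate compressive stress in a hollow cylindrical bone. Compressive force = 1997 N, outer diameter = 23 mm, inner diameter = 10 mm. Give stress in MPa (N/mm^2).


A = pi*(r_o^2 - r_i^2)
r_o = 11.5 mm, r_i = 5 mm
A = 336.936 mm^2
sigma = F/A = 1997 / 336.936
sigma = 5.927 MPa


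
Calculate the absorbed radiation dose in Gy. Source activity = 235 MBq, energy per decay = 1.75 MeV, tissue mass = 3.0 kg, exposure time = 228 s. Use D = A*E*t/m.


A = 235 MBq = 2.3500e+08 Bq
E = 1.75 MeV = 2.8035e-13 J
D = A*E*t/m = 2.3500e+08*2.8035e-13*228/3.0
D = 0.005007 Gy


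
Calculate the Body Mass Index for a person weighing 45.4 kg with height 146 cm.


BMI = weight / height^2
height = 146 cm = 1.46 m
BMI = 45.4 / 1.46^2
BMI = 21.3 kg/m^2


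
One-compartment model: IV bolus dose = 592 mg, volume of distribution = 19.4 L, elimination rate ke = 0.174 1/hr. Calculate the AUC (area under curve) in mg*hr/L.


C0 = Dose/Vd = 592/19.4 = 30.5155 mg/L
AUC = C0/ke = 30.5155/0.174
AUC = 175.4 mg*hr/L


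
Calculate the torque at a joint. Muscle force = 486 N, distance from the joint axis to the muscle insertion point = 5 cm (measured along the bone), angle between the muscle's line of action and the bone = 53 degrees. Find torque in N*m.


Torque = F * d * sin(theta)   (moment arm = d*sin(theta))
d = 5 cm = 0.05 m
Torque = 486 * 0.05 * sin(53)
Torque = 19.41 N*m


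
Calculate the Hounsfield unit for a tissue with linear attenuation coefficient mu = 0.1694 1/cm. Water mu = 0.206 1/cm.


HU = ((mu_tissue - mu_water) / mu_water) * 1000
HU = ((0.1694 - 0.206) / 0.206) * 1000
HU = -177.7


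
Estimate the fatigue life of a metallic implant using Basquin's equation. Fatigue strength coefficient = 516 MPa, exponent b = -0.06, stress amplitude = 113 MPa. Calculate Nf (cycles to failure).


sigma_a = sigma_f' * (2Nf)^b
2Nf = (sigma_a/sigma_f')^(1/b)
2Nf = (113/516)^(1/-0.06)
2Nf = 9.8368104e+10
Nf = 4.9184e+10


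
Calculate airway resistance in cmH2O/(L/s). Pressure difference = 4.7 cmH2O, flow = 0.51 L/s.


R = dP / flow
R = 4.7 / 0.51
R = 9.216 cmH2O/(L/s)


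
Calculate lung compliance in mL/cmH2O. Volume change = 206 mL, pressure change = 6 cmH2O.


C = dV / dP
C = 206 / 6
C = 34.33 mL/cmH2O


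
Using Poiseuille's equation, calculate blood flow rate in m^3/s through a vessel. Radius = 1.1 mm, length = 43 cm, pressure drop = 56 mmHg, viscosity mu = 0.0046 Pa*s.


Q = pi*r^4*dP / (8*mu*L)
r = 0.0011 m, L = 0.43 m
dP = 56 mmHg = 7466.032 Pa
Q = 2.1702e-06 m^3/s


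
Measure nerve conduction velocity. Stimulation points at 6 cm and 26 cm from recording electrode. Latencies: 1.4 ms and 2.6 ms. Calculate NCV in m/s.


Distance = (26 - 6) / 100 = 0.2 m
dt = (2.6 - 1.4) / 1000 = 0.0012 s
NCV = dist / dt = 166.7 m/s


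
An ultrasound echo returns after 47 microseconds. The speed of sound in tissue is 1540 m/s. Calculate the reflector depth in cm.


depth = c * t / 2
t = 47 us = 4.7000e-05 s
depth = 1540 * 4.7000e-05 / 2
depth = 0.03619 m = 3.619 cm


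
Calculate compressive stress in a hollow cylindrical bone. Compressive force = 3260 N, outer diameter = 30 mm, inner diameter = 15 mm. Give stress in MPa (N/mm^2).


A = pi*(r_o^2 - r_i^2)
r_o = 15 mm, r_i = 7.5 mm
A = 530.144 mm^2
sigma = F/A = 3260 / 530.144
sigma = 6.149 MPa


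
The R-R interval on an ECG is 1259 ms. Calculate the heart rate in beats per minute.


HR = 60 / RR_interval(s)
RR = 1259 ms = 1.259 s
HR = 60 / 1.259 = 47.66 bpm


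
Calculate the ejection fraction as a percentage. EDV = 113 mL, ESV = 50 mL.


SV = EDV - ESV = 113 - 50 = 63 mL
EF = SV/EDV * 100 = 63/113 * 100
EF = 55.75%


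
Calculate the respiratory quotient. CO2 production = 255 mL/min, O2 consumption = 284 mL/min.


RQ = VCO2 / VO2
RQ = 255 / 284
RQ = 0.8979


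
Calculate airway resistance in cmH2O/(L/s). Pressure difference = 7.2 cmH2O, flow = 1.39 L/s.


R = dP / flow
R = 7.2 / 1.39
R = 5.18 cmH2O/(L/s)


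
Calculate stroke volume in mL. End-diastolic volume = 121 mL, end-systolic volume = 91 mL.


SV = EDV - ESV
SV = 121 - 91
SV = 30 mL


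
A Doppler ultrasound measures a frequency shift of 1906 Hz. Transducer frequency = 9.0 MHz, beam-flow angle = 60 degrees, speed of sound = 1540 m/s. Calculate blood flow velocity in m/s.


v = fd * c / (2 * f0 * cos(theta))
v = 1906 * 1540 / (2 * 9.0000e+06 * cos(60))
v = 0.3261 m/s


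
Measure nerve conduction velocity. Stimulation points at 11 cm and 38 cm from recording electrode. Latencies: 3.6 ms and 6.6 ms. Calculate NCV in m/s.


Distance = (38 - 11) / 100 = 0.27 m
dt = (6.6 - 3.6) / 1000 = 0.003 s
NCV = dist / dt = 90 m/s


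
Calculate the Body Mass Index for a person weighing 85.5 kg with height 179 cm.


BMI = weight / height^2
height = 179 cm = 1.79 m
BMI = 85.5 / 1.79^2
BMI = 26.68 kg/m^2


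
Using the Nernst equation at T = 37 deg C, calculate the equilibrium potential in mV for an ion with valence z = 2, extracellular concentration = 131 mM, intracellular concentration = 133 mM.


E = (RT/(zF)) * ln(C_out/C_in)
T = 37 + 273.15 = 310.15 K
E = (8.314 * 310.15 / (2 * 96485)) * ln(131/133)
E = -0.2025 mV


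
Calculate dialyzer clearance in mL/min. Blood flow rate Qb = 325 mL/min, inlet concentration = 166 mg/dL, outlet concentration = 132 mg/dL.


K = Qb * (Cb_in - Cb_out) / Cb_in
K = 325 * (166 - 132) / 166
K = 66.57 mL/min


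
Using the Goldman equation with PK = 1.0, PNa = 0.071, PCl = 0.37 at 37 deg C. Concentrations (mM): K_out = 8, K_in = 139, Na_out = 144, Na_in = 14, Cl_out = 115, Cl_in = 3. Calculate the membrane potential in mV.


Vm = (RT/F)*ln((PK*Ko + PNa*Nao + PCl*Cli)/(PK*Ki + PNa*Nai + PCl*Clo))
Numer = 19.334, Denom = 182.544
Vm = -60 mV


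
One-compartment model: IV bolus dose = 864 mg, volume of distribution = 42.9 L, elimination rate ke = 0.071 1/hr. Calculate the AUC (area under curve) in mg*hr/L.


C0 = Dose/Vd = 864/42.9 = 20.1399 mg/L
AUC = C0/ke = 20.1399/0.071
AUC = 283.7 mg*hr/L


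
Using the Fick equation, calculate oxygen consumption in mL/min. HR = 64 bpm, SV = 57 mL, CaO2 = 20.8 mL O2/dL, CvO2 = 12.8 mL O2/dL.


CO = HR*SV = 64*57/1000 = 3.648 L/min
a-v O2 diff = 20.8 - 12.8 = 8 mL/dL
VO2 = CO * (CaO2-CvO2) * 10 dL/L
VO2 = 3.648 * 8 * 10
VO2 = 291.8 mL/min


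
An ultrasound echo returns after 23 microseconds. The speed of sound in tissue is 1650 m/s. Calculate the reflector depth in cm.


depth = c * t / 2
t = 23 us = 2.3000e-05 s
depth = 1650 * 2.3000e-05 / 2
depth = 0.018975 m = 1.8975 cm


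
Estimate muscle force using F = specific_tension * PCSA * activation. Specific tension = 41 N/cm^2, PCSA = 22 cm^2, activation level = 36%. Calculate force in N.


F = sigma * PCSA * activation
F = 41 * 22 * 0.36
F = 324.7 N


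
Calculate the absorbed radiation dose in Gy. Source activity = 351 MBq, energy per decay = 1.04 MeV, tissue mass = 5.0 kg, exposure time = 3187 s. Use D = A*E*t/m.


A = 351 MBq = 3.5100e+08 Bq
E = 1.04 MeV = 1.66608e-13 J
D = A*E*t/m = 3.5100e+08*1.66608e-13*3187/5.0
D = 0.03727 Gy


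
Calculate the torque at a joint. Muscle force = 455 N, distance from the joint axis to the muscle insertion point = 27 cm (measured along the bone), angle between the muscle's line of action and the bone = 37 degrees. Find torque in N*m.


Torque = F * d * sin(theta)   (moment arm = d*sin(theta))
d = 27 cm = 0.27 m
Torque = 455 * 0.27 * sin(37)
Torque = 73.93 N*m


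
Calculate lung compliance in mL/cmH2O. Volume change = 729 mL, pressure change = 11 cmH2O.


C = dV / dP
C = 729 / 11
C = 66.27 mL/cmH2O


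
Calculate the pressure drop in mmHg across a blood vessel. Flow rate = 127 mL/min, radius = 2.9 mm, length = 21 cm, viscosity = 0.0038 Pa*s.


dP = 8*mu*L*Q / (pi*r^4)
Q = 127 mL/min = 2.11667e-06 m^3/s
dP = 60.8141 Pa = 60.8141 / 133.322 mmHg = 0.4561 mmHg


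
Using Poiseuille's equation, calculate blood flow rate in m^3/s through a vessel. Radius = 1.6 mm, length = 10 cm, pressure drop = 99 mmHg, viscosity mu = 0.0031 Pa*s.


Q = pi*r^4*dP / (8*mu*L)
r = 0.0016 m, L = 0.1 m
dP = 99 mmHg = 13198.878 Pa
Q = 1.0958e-04 m^3/s


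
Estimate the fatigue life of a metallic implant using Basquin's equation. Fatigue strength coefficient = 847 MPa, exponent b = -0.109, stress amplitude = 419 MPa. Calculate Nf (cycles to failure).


sigma_a = sigma_f' * (2Nf)^b
2Nf = (sigma_a/sigma_f')^(1/b)
2Nf = (419/847)^(1/-0.109)
2Nf = 637.24481
Nf = 318.6


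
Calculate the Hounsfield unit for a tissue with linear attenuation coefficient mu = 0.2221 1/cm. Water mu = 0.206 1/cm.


HU = ((mu_tissue - mu_water) / mu_water) * 1000
HU = ((0.2221 - 0.206) / 0.206) * 1000
HU = 78.16


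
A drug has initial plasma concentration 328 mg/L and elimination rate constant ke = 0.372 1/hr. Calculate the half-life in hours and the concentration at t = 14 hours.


t_half = ln(2) / ke = 0.693147 / 0.372 = 1.863 hr
C(t) = C0 * exp(-ke*t) = 328 * exp(-0.372*14)
C(14) = 1.795 mg/L


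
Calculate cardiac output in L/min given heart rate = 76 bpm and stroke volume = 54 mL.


CO = HR * SV
CO = 76 * 54 / 1000
CO = 4.104 L/min


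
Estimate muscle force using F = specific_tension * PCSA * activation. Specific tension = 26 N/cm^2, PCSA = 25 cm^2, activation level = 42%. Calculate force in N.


F = sigma * PCSA * activation
F = 26 * 25 * 0.42
F = 273 N


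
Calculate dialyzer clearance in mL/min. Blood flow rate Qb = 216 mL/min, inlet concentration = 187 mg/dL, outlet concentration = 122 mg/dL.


K = Qb * (Cb_in - Cb_out) / Cb_in
K = 216 * (187 - 122) / 187
K = 75.08 mL/min


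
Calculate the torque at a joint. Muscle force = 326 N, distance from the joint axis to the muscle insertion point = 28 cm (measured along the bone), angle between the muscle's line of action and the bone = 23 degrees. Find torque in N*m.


Torque = F * d * sin(theta)   (moment arm = d*sin(theta))
d = 28 cm = 0.28 m
Torque = 326 * 0.28 * sin(23)
Torque = 35.67 N*m


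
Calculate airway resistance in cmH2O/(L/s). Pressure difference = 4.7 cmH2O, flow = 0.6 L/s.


R = dP / flow
R = 4.7 / 0.6
R = 7.833 cmH2O/(L/s)


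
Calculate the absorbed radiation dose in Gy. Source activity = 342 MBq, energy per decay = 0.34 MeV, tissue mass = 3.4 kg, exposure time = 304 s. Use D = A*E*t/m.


A = 342 MBq = 3.4200e+08 Bq
E = 0.34 MeV = 5.4468e-14 J
D = A*E*t/m = 3.4200e+08*5.4468e-14*304/3.4
D = 0.001666 Gy


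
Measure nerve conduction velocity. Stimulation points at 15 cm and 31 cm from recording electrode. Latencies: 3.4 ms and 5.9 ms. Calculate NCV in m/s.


Distance = (31 - 15) / 100 = 0.16 m
dt = (5.9 - 3.4) / 1000 = 0.0025 s
NCV = dist / dt = 64 m/s


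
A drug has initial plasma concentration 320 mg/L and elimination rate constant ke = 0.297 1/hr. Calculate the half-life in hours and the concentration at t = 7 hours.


t_half = ln(2) / ke = 0.693147 / 0.297 = 2.334 hr
C(t) = C0 * exp(-ke*t) = 320 * exp(-0.297*7)
C(7) = 40.02 mg/L


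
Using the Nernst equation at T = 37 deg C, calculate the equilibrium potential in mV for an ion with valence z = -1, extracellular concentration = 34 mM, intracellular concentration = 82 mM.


E = (RT/(zF)) * ln(C_out/C_in)
T = 37 + 273.15 = 310.15 K
E = (8.314 * 310.15 / (-1 * 96485)) * ln(34/82)
E = 23.53 mV


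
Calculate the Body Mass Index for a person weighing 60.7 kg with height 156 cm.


BMI = weight / height^2
height = 156 cm = 1.56 m
BMI = 60.7 / 1.56^2
BMI = 24.94 kg/m^2


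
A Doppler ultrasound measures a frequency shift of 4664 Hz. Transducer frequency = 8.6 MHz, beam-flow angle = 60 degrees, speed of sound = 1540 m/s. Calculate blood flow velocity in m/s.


v = fd * c / (2 * f0 * cos(theta))
v = 4664 * 1540 / (2 * 8.6000e+06 * cos(60))
v = 0.8352 m/s


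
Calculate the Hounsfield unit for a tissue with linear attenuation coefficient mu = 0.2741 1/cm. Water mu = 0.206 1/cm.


HU = ((mu_tissue - mu_water) / mu_water) * 1000
HU = ((0.2741 - 0.206) / 0.206) * 1000
HU = 330.6


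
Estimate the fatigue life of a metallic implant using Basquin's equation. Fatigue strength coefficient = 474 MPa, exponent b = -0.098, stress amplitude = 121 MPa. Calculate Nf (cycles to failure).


sigma_a = sigma_f' * (2Nf)^b
2Nf = (sigma_a/sigma_f')^(1/b)
2Nf = (121/474)^(1/-0.098)
2Nf = 1124472.1
Nf = 5.622e+05


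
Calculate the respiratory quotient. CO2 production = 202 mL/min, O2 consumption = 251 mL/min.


RQ = VCO2 / VO2
RQ = 202 / 251
RQ = 0.8048


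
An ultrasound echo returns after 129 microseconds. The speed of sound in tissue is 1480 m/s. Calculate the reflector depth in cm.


depth = c * t / 2
t = 129 us = 1.2900e-04 s
depth = 1480 * 1.2900e-04 / 2
depth = 0.09546 m = 9.546 cm


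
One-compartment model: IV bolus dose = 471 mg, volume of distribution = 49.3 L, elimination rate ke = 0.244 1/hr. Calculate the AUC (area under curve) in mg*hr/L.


C0 = Dose/Vd = 471/49.3 = 9.55375 mg/L
AUC = C0/ke = 9.55375/0.244
AUC = 39.15 mg*hr/L


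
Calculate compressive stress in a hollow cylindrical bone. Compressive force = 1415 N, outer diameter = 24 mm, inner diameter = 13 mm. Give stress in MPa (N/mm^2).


A = pi*(r_o^2 - r_i^2)
r_o = 12 mm, r_i = 6.5 mm
A = 319.657 mm^2
sigma = F/A = 1415 / 319.657
sigma = 4.427 MPa


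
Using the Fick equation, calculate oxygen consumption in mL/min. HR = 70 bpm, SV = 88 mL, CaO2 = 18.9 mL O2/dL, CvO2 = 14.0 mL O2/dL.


CO = HR*SV = 70*88/1000 = 6.16 L/min
a-v O2 diff = 18.9 - 14.0 = 4.9 mL/dL
VO2 = CO * (CaO2-CvO2) * 10 dL/L
VO2 = 6.16 * 4.9 * 10
VO2 = 301.8 mL/min


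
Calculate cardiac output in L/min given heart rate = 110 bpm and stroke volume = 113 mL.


CO = HR * SV
CO = 110 * 113 / 1000
CO = 12.43 L/min


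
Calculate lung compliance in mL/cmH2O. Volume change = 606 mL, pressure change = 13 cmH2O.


C = dV / dP
C = 606 / 13
C = 46.62 mL/cmH2O


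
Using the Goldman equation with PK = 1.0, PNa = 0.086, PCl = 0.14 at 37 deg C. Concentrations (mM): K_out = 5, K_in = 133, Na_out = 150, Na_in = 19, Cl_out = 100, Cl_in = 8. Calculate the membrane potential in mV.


Vm = (RT/F)*ln((PK*Ko + PNa*Nao + PCl*Cli)/(PK*Ki + PNa*Nai + PCl*Clo))
Numer = 19.02, Denom = 148.634
Vm = -54.95 mV


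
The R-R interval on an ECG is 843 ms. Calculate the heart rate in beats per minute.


HR = 60 / RR_interval(s)
RR = 843 ms = 0.843 s
HR = 60 / 0.843 = 71.17 bpm


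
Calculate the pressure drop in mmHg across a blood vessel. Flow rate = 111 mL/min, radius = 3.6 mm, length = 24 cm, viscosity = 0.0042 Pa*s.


dP = 8*mu*L*Q / (pi*r^4)
Q = 111 mL/min = 1.85e-06 m^3/s
dP = 28.2724 Pa = 28.2724 / 133.322 mmHg = 0.2121 mmHg


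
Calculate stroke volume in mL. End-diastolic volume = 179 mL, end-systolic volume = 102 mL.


SV = EDV - ESV
SV = 179 - 102
SV = 77 mL


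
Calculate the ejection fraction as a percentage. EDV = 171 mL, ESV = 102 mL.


SV = EDV - ESV = 171 - 102 = 69 mL
EF = SV/EDV * 100 = 69/171 * 100
EF = 40.35%


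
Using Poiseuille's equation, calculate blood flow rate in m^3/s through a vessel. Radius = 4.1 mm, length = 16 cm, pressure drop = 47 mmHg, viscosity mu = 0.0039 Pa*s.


Q = pi*r^4*dP / (8*mu*L)
r = 0.0041 m, L = 0.16 m
dP = 47 mmHg = 6266.134 Pa
Q = 0.001114 m^3/s


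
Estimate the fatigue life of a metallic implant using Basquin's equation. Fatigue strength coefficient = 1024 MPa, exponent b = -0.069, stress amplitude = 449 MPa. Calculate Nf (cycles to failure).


sigma_a = sigma_f' * (2Nf)^b
2Nf = (sigma_a/sigma_f')^(1/b)
2Nf = (449/1024)^(1/-0.069)
2Nf = 154590.51
Nf = 7.73e+04


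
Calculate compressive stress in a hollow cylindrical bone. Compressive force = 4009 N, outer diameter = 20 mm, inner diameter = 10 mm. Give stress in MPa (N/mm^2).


A = pi*(r_o^2 - r_i^2)
r_o = 10 mm, r_i = 5 mm
A = 235.619 mm^2
sigma = F/A = 4009 / 235.619
sigma = 17.01 MPa


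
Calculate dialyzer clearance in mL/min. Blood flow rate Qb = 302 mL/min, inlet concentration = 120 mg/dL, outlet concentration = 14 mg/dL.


K = Qb * (Cb_in - Cb_out) / Cb_in
K = 302 * (120 - 14) / 120
K = 266.8 mL/min


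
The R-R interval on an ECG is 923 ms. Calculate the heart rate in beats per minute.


HR = 60 / RR_interval(s)
RR = 923 ms = 0.923 s
HR = 60 / 0.923 = 65.01 bpm


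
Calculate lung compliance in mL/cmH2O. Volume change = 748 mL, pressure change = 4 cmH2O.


C = dV / dP
C = 748 / 4
C = 187 mL/cmH2O


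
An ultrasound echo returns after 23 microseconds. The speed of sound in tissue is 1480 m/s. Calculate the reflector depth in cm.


depth = c * t / 2
t = 23 us = 2.3000e-05 s
depth = 1480 * 2.3000e-05 / 2
depth = 0.01702 m = 1.702 cm


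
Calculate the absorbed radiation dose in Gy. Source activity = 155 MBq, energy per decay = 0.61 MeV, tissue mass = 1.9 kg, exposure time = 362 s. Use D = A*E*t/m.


A = 155 MBq = 1.5500e+08 Bq
E = 0.61 MeV = 9.7722e-14 J
D = A*E*t/m = 1.5500e+08*9.7722e-14*362/1.9
D = 0.002886 Gy


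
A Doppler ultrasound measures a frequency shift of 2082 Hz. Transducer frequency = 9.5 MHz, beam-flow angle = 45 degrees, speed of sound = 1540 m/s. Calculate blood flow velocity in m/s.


v = fd * c / (2 * f0 * cos(theta))
v = 2082 * 1540 / (2 * 9.5000e+06 * cos(45))
v = 0.2387 m/s


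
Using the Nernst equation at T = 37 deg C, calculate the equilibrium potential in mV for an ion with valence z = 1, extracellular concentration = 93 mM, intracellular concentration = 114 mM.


E = (RT/(zF)) * ln(C_out/C_in)
T = 37 + 273.15 = 310.15 K
E = (8.314 * 310.15 / (1 * 96485)) * ln(93/114)
E = -5.441 mV


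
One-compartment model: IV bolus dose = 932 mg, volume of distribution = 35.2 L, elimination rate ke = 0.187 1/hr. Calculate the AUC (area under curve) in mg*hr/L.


C0 = Dose/Vd = 932/35.2 = 26.4773 mg/L
AUC = C0/ke = 26.4773/0.187
AUC = 141.6 mg*hr/L


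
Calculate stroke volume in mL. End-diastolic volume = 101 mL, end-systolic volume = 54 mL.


SV = EDV - ESV
SV = 101 - 54
SV = 47 mL


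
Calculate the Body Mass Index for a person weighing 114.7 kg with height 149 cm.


BMI = weight / height^2
height = 149 cm = 1.49 m
BMI = 114.7 / 1.49^2
BMI = 51.66 kg/m^2


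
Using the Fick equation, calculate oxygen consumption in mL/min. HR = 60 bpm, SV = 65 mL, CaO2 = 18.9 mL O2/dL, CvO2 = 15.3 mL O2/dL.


CO = HR*SV = 60*65/1000 = 3.9 L/min
a-v O2 diff = 18.9 - 15.3 = 3.6 mL/dL
VO2 = CO * (CaO2-CvO2) * 10 dL/L
VO2 = 3.9 * 3.6 * 10
VO2 = 140.4 mL/min


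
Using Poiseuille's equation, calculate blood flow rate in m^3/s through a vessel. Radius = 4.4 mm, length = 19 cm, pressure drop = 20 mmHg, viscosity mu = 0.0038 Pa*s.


Q = pi*r^4*dP / (8*mu*L)
r = 0.0044 m, L = 0.19 m
dP = 20 mmHg = 2666.44 Pa
Q = 5.4358e-04 m^3/s


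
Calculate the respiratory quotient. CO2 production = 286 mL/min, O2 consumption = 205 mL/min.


RQ = VCO2 / VO2
RQ = 286 / 205
RQ = 1.395


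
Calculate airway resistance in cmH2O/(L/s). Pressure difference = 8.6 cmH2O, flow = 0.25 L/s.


R = dP / flow
R = 8.6 / 0.25
R = 34.4 cmH2O/(L/s)


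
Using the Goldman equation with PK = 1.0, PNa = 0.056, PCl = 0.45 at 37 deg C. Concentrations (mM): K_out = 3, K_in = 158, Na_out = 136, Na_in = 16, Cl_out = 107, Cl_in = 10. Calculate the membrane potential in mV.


Vm = (RT/F)*ln((PK*Ko + PNa*Nao + PCl*Cli)/(PK*Ki + PNa*Nai + PCl*Clo))
Numer = 15.116, Denom = 207.046
Vm = -69.95 mV


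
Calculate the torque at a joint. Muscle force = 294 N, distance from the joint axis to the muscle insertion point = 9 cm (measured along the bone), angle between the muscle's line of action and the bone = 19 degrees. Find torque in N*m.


Torque = F * d * sin(theta)   (moment arm = d*sin(theta))
d = 9 cm = 0.09 m
Torque = 294 * 0.09 * sin(19)
Torque = 8.615 N*m


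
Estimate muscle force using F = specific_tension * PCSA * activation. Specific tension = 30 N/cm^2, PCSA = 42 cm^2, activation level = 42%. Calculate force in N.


F = sigma * PCSA * activation
F = 30 * 42 * 0.42
F = 529.2 N


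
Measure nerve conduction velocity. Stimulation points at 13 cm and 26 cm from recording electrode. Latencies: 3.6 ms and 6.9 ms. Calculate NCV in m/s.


Distance = (26 - 13) / 100 = 0.13 m
dt = (6.9 - 3.6) / 1000 = 0.0033 s
NCV = dist / dt = 39.39 m/s


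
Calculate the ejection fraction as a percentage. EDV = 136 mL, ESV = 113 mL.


SV = EDV - ESV = 136 - 113 = 23 mL
EF = SV/EDV * 100 = 23/136 * 100
EF = 16.91%


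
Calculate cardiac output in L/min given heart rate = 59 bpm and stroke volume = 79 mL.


CO = HR * SV
CO = 59 * 79 / 1000
CO = 4.661 L/min


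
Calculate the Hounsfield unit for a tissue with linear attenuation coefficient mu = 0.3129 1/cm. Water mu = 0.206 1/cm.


HU = ((mu_tissue - mu_water) / mu_water) * 1000
HU = ((0.3129 - 0.206) / 0.206) * 1000
HU = 518.9


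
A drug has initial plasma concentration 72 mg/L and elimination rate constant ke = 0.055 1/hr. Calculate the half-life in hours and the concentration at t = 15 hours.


t_half = ln(2) / ke = 0.693147 / 0.055 = 12.6 hr
C(t) = C0 * exp(-ke*t) = 72 * exp(-0.055*15)
C(15) = 31.55 mg/L


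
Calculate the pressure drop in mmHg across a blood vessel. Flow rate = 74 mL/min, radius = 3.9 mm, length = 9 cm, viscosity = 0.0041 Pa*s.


dP = 8*mu*L*Q / (pi*r^4)
Q = 74 mL/min = 1.23333e-06 m^3/s
dP = 5.00942 Pa = 5.00942 / 133.322 mmHg = 0.03757 mmHg


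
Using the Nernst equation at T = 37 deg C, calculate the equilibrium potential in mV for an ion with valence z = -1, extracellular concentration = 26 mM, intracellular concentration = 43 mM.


E = (RT/(zF)) * ln(C_out/C_in)
T = 37 + 273.15 = 310.15 K
E = (8.314 * 310.15 / (-1 * 96485)) * ln(26/43)
E = 13.45 mV


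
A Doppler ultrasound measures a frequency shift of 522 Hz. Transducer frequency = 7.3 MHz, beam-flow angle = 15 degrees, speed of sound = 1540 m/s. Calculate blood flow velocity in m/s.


v = fd * c / (2 * f0 * cos(theta))
v = 522 * 1540 / (2 * 7.3000e+06 * cos(15))
v = 0.057 m/s


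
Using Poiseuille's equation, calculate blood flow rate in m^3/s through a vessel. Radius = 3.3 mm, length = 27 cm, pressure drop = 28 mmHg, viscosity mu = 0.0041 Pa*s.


Q = pi*r^4*dP / (8*mu*L)
r = 0.0033 m, L = 0.27 m
dP = 28 mmHg = 3733.016 Pa
Q = 1.5705e-04 m^3/s


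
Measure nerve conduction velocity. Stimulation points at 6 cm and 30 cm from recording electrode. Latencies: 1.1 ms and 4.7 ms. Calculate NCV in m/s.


Distance = (30 - 6) / 100 = 0.24 m
dt = (4.7 - 1.1) / 1000 = 0.0036 s
NCV = dist / dt = 66.67 m/s


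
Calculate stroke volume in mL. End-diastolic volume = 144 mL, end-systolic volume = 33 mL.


SV = EDV - ESV
SV = 144 - 33
SV = 111 mL


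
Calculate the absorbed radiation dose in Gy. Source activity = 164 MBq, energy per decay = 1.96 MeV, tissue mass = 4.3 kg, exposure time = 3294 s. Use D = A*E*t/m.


A = 164 MBq = 1.6400e+08 Bq
E = 1.96 MeV = 3.13992e-13 J
D = A*E*t/m = 1.6400e+08*3.13992e-13*3294/4.3
D = 0.03945 Gy


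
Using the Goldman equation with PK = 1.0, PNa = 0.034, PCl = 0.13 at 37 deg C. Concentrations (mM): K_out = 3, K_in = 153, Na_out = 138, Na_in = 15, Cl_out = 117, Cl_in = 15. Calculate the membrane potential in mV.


Vm = (RT/F)*ln((PK*Ko + PNa*Nao + PCl*Cli)/(PK*Ki + PNa*Nai + PCl*Clo))
Numer = 9.642, Denom = 168.72
Vm = -76.49 mV


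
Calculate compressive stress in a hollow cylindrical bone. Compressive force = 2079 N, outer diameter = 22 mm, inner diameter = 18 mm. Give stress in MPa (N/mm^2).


A = pi*(r_o^2 - r_i^2)
r_o = 11 mm, r_i = 9 mm
A = 125.664 mm^2
sigma = F/A = 2079 / 125.664
sigma = 16.54 MPa


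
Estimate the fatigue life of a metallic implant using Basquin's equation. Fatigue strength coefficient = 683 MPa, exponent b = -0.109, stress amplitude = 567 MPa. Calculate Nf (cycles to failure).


sigma_a = sigma_f' * (2Nf)^b
2Nf = (sigma_a/sigma_f')^(1/b)
2Nf = (567/683)^(1/-0.109)
2Nf = 5.51607
Nf = 2.758


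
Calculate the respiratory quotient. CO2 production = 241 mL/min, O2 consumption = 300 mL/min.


RQ = VCO2 / VO2
RQ = 241 / 300
RQ = 0.8033


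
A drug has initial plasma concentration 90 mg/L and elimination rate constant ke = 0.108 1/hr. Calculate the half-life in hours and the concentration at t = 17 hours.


t_half = ln(2) / ke = 0.693147 / 0.108 = 6.418 hr
C(t) = C0 * exp(-ke*t) = 90 * exp(-0.108*17)
C(17) = 14.35 mg/L


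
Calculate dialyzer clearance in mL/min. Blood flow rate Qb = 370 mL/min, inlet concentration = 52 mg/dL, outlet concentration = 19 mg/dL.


K = Qb * (Cb_in - Cb_out) / Cb_in
K = 370 * (52 - 19) / 52
K = 234.8 mL/min
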